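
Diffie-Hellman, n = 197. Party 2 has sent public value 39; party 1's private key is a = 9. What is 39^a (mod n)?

Shared key K = 39^9 mod 197.
39^1 ≡ 39 (mod 197)
39^2 = (39^1)^2 ≡ 39^2 = 1521 ≡ 142 (mod 197)
39^4 = (39^2)^2 ≡ 142^2 = 20164 ≡ 70 (mod 197)
39^8 = (39^4)^2 ≡ 70^2 = 4900 ≡ 172 (mod 197)
39^9 = 39^8 · 39^1 ≡ 172 · 39 ≡ 10 (mod 197).

10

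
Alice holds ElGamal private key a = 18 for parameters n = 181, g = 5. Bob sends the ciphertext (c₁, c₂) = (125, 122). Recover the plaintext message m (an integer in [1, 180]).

139

Shared mask s = c₁^a mod n = 125^18 mod 181.
125^1 ≡ 125 (mod 181)
125^2 = (125^1)^2 ≡ 125^2 = 15625 ≡ 59 (mod 181)
125^4 = (125^2)^2 ≡ 59^2 = 3481 ≡ 42 (mod 181)
125^8 = (125^4)^2 ≡ 42^2 = 1764 ≡ 135 (mod 181)
125^16 = (125^8)^2 ≡ 135^2 = 18225 ≡ 125 (mod 181)
125^18 = 125^16 · 125^2 ≡ 125 · 59 ≡ 135 (mod 181).
So s = 135; s⁻¹ ≡ 59 (mod 181).
m = c₂ · s⁻¹ mod 181 = 122 · 59 mod 181 = 139.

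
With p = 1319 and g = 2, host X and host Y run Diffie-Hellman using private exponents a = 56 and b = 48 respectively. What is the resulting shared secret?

827

Host X sends A = g^a mod p = 2^56 mod 1319.
2^1 ≡ 2 (mod 1319)
2^2 = (2^1)^2 ≡ 2^2 = 4 ≡ 4 (mod 1319)
2^4 = (2^2)^2 ≡ 4^2 = 16 ≡ 16 (mod 1319)
2^8 = (2^4)^2 ≡ 16^2 = 256 ≡ 256 (mod 1319)
2^16 = (2^8)^2 ≡ 256^2 = 65536 ≡ 905 (mod 1319)
2^32 = (2^16)^2 ≡ 905^2 = 819025 ≡ 1245 (mod 1319)
2^56 = 2^32 · 2^16 · 2^8 ≡ 1245 · 905 · 256 ≡ 42 (mod 1319).
So A = 42. Host Y then computes K = A^b mod p = 42^48 mod 1319.
42^1 ≡ 42 (mod 1319)
42^2 = (42^1)^2 ≡ 42^2 = 1764 ≡ 445 (mod 1319)
42^4 = (42^2)^2 ≡ 445^2 = 198025 ≡ 175 (mod 1319)
42^8 = (42^4)^2 ≡ 175^2 = 30625 ≡ 288 (mod 1319)
42^16 = (42^8)^2 ≡ 288^2 = 82944 ≡ 1166 (mod 1319)
42^32 = (42^16)^2 ≡ 1166^2 = 1359556 ≡ 986 (mod 1319)
42^48 = 42^32 · 42^16 ≡ 986 · 1166 ≡ 827 (mod 1319).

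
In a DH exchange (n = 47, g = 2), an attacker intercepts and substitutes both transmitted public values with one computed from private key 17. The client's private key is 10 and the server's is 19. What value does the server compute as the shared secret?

2

The server receives an attacker's public value M = 2^17 mod 47 instead of the honest one.
2^1 ≡ 2 (mod 47)
2^2 = (2^1)^2 ≡ 2^2 = 4 ≡ 4 (mod 47)
2^4 = (2^2)^2 ≡ 4^2 = 16 ≡ 16 (mod 47)
2^8 = (2^4)^2 ≡ 16^2 = 256 ≡ 21 (mod 47)
2^16 = (2^8)^2 ≡ 21^2 = 441 ≡ 18 (mod 47)
2^17 = 2^16 · 2^1 ≡ 18 · 2 ≡ 36 (mod 47).
So M = 36. The server computes K = M^19 mod 47.
36^1 ≡ 36 (mod 47)
36^2 = (36^1)^2 ≡ 36^2 = 1296 ≡ 27 (mod 47)
36^4 = (36^2)^2 ≡ 27^2 = 729 ≡ 24 (mod 47)
36^8 = (36^4)^2 ≡ 24^2 = 576 ≡ 12 (mod 47)
36^16 = (36^8)^2 ≡ 12^2 = 144 ≡ 3 (mod 47)
36^19 = 36^16 · 36^2 · 36^1 ≡ 3 · 27 · 36 ≡ 2 (mod 47).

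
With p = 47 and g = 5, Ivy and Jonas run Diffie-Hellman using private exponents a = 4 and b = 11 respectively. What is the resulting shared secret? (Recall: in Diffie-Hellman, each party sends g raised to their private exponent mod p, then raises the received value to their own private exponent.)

32

Jonas sends B = g^b mod p = 5^11 mod 47.
5^1 ≡ 5 (mod 47)
5^2 = (5^1)^2 ≡ 5^2 = 25 ≡ 25 (mod 47)
5^4 = (5^2)^2 ≡ 25^2 = 625 ≡ 14 (mod 47)
5^8 = (5^4)^2 ≡ 14^2 = 196 ≡ 8 (mod 47)
5^11 = 5^8 · 5^2 · 5^1 ≡ 8 · 25 · 5 ≡ 13 (mod 47).
So B = 13. Ivy then computes K = B^a mod p = 13^4 mod 47.
13^1 ≡ 13 (mod 47)
13^2 = (13^1)^2 ≡ 13^2 = 169 ≡ 28 (mod 47)
13^4 = (13^2)^2 ≡ 28^2 = 784 ≡ 32 (mod 47)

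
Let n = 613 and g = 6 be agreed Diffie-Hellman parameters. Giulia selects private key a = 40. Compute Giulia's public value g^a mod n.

Public value = 6^40 mod 613.
6^1 ≡ 6 (mod 613)
6^2 = (6^1)^2 ≡ 6^2 = 36 ≡ 36 (mod 613)
6^4 = (6^2)^2 ≡ 36^2 = 1296 ≡ 70 (mod 613)
6^8 = (6^4)^2 ≡ 70^2 = 4900 ≡ 609 (mod 613)
6^16 = (6^8)^2 ≡ 609^2 = 370881 ≡ 16 (mod 613)
6^32 = (6^16)^2 ≡ 16^2 = 256 ≡ 256 (mod 613)
6^40 = 6^32 · 6^8 ≡ 256 · 609 ≡ 202 (mod 613).

202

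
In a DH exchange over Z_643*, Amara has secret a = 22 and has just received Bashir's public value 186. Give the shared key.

Shared key K = 186^22 mod 643.
186^1 ≡ 186 (mod 643)
186^2 = (186^1)^2 ≡ 186^2 = 34596 ≡ 517 (mod 643)
186^4 = (186^2)^2 ≡ 517^2 = 267289 ≡ 444 (mod 643)
186^8 = (186^4)^2 ≡ 444^2 = 197136 ≡ 378 (mod 643)
186^16 = (186^8)^2 ≡ 378^2 = 142884 ≡ 138 (mod 643)
186^22 = 186^16 · 186^4 · 186^2 ≡ 138 · 444 · 517 ≡ 229 (mod 643).

229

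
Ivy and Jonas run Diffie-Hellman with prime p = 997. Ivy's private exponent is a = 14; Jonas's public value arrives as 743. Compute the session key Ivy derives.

Shared key K = 743^14 mod 997.
743^1 ≡ 743 (mod 997)
743^2 = (743^1)^2 ≡ 743^2 = 552049 ≡ 708 (mod 997)
743^4 = (743^2)^2 ≡ 708^2 = 501264 ≡ 770 (mod 997)
743^8 = (743^4)^2 ≡ 770^2 = 592900 ≡ 682 (mod 997)
743^14 = 743^8 · 743^4 · 743^2 ≡ 682 · 770 · 708 ≡ 871 (mod 997).

871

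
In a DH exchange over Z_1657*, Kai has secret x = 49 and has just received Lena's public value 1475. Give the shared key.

402

Shared key K = 1475^49 mod 1657.
1475^1 ≡ 1475 (mod 1657)
1475^2 = (1475^1)^2 ≡ 1475^2 = 2175625 ≡ 1641 (mod 1657)
1475^4 = (1475^2)^2 ≡ 1641^2 = 2692881 ≡ 256 (mod 1657)
1475^8 = (1475^4)^2 ≡ 256^2 = 65536 ≡ 913 (mod 1657)
1475^16 = (1475^8)^2 ≡ 913^2 = 833569 ≡ 98 (mod 1657)
1475^32 = (1475^16)^2 ≡ 98^2 = 9604 ≡ 1319 (mod 1657)
1475^49 = 1475^32 · 1475^16 · 1475^1 ≡ 1319 · 98 · 1475 ≡ 402 (mod 1657).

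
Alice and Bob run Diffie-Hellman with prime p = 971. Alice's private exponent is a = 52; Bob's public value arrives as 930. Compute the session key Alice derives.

558

Shared key K = 930^52 mod 971.
930^1 ≡ 930 (mod 971)
930^2 = (930^1)^2 ≡ 930^2 = 864900 ≡ 710 (mod 971)
930^4 = (930^2)^2 ≡ 710^2 = 504100 ≡ 151 (mod 971)
930^8 = (930^4)^2 ≡ 151^2 = 22801 ≡ 468 (mod 971)
930^16 = (930^8)^2 ≡ 468^2 = 219024 ≡ 549 (mod 971)
930^32 = (930^16)^2 ≡ 549^2 = 301401 ≡ 391 (mod 971)
930^52 = 930^32 · 930^16 · 930^4 ≡ 391 · 549 · 151 ≡ 558 (mod 971).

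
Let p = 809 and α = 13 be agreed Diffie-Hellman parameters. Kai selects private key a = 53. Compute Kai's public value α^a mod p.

Public value = 13^53 mod 809.
13^1 ≡ 13 (mod 809)
13^2 = (13^1)^2 ≡ 13^2 = 169 ≡ 169 (mod 809)
13^4 = (13^2)^2 ≡ 169^2 = 28561 ≡ 246 (mod 809)
13^8 = (13^4)^2 ≡ 246^2 = 60516 ≡ 650 (mod 809)
13^16 = (13^8)^2 ≡ 650^2 = 422500 ≡ 202 (mod 809)
13^32 = (13^16)^2 ≡ 202^2 = 40804 ≡ 354 (mod 809)
13^53 = 13^32 · 13^16 · 13^4 · 13^1 ≡ 354 · 202 · 246 · 13 ≡ 127 (mod 809).

127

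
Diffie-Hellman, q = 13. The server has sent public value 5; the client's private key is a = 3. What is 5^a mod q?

8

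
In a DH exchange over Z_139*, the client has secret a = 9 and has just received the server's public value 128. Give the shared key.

76

Shared key K = 128^9 mod 139.
128^1 ≡ 128 (mod 139)
128^2 = (128^1)^2 ≡ 128^2 = 16384 ≡ 121 (mod 139)
128^4 = (128^2)^2 ≡ 121^2 = 14641 ≡ 46 (mod 139)
128^8 = (128^4)^2 ≡ 46^2 = 2116 ≡ 31 (mod 139)
128^9 = 128^8 · 128^1 ≡ 31 · 128 ≡ 76 (mod 139).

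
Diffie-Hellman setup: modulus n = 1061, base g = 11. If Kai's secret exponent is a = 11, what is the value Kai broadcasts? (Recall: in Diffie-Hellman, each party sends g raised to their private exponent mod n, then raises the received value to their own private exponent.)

385

Public value = 11^11 mod 1061.
11^1 ≡ 11 (mod 1061)
11^2 = (11^1)^2 ≡ 11^2 = 121 ≡ 121 (mod 1061)
11^4 = (11^2)^2 ≡ 121^2 = 14641 ≡ 848 (mod 1061)
11^8 = (11^4)^2 ≡ 848^2 = 719104 ≡ 807 (mod 1061)
11^11 = 11^8 · 11^2 · 11^1 ≡ 807 · 121 · 11 ≡ 385 (mod 1061).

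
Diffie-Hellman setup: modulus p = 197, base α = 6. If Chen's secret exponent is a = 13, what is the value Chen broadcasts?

Public value = 6^13 (mod 197).
6^1 ≡ 6 (mod 197)
6^2 = (6^1)^2 ≡ 6^2 = 36 ≡ 36 (mod 197)
6^4 = (6^2)^2 ≡ 36^2 = 1296 ≡ 114 (mod 197)
6^8 = (6^4)^2 ≡ 114^2 = 12996 ≡ 191 (mod 197)
6^13 = 6^8 · 6^4 · 6^1 ≡ 191 · 114 · 6 ≡ 33 (mod 197).

33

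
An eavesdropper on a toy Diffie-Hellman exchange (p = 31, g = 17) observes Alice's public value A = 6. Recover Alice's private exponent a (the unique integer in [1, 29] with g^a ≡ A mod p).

Try successive powers of 17 modulo 31:
17^1 ≡ 17
17^2 ≡ 10
17^3 ≡ 15
17^4 ≡ 7
17^5 ≡ 26
17^6 ≡ 8
17^7 ≡ 12
17^8 ≡ 18
17^9 ≡ 27
17^10 ≡ 25
17^11 ≡ 22
17^12 ≡ 2
17^13 ≡ 3
17^14 ≡ 20
17^15 ≡ 30
17^16 ≡ 14
17^17 ≡ 21
17^18 ≡ 16
17^19 ≡ 24
17^20 ≡ 5
17^21 ≡ 23
17^22 ≡ 19
17^23 ≡ 13
17^24 ≡ 4
17^25 ≡ 6
Found: a = 25.

25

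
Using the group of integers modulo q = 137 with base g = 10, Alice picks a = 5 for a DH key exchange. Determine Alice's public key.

Public value = 10^{5} \pmod{137}.
10^1 ≡ 10 (mod 137)
10^2 = (10^1)^2 ≡ 10^2 = 100 ≡ 100 (mod 137)
10^4 = (10^2)^2 ≡ 100^2 = 10000 ≡ 136 (mod 137)
10^5 = 10^4 · 10^1 ≡ 136 · 10 ≡ 127 (mod 137).

127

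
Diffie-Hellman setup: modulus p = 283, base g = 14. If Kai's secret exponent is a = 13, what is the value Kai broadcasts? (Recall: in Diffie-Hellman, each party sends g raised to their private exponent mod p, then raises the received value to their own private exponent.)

123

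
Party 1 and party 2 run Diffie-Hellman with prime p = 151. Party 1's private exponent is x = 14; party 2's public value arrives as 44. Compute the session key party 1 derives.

Shared key K = 44^14 mod 151.
44^1 ≡ 44 (mod 151)
44^2 = (44^1)^2 ≡ 44^2 = 1936 ≡ 124 (mod 151)
44^4 = (44^2)^2 ≡ 124^2 = 15376 ≡ 125 (mod 151)
44^8 = (44^4)^2 ≡ 125^2 = 15625 ≡ 72 (mod 151)
44^14 = 44^8 · 44^4 · 44^2 ≡ 72 · 125 · 124 ≡ 110 (mod 151).

110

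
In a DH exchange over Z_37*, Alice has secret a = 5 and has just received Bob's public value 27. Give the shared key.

Shared key K = 27^5 mod 37.
27^1 ≡ 27 (mod 37)
27^2 = (27^1)^2 ≡ 27^2 = 729 ≡ 26 (mod 37)
27^4 = (27^2)^2 ≡ 26^2 = 676 ≡ 10 (mod 37)
27^5 = 27^4 · 27^1 ≡ 10 · 27 ≡ 11 (mod 37).

11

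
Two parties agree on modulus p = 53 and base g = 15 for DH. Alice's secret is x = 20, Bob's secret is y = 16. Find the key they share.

Bob sends B = g^y mod p = 15^16 mod 53.
15^1 ≡ 15 (mod 53)
15^2 = (15^1)^2 ≡ 15^2 = 225 ≡ 13 (mod 53)
15^4 = (15^2)^2 ≡ 13^2 = 169 ≡ 10 (mod 53)
15^8 = (15^4)^2 ≡ 10^2 = 100 ≡ 47 (mod 53)
15^16 = (15^8)^2 ≡ 47^2 = 2209 ≡ 36 (mod 53)
So B = 36. Alice then computes K = B^x mod p = 36^20 mod 53.
36^1 ≡ 36 (mod 53)
36^2 = (36^1)^2 ≡ 36^2 = 1296 ≡ 24 (mod 53)
36^4 = (36^2)^2 ≡ 24^2 = 576 ≡ 46 (mod 53)
36^8 = (36^4)^2 ≡ 46^2 = 2116 ≡ 49 (mod 53)
36^16 = (36^8)^2 ≡ 49^2 = 2401 ≡ 16 (mod 53)
36^20 = 36^16 · 36^4 ≡ 16 · 46 ≡ 47 (mod 53).

47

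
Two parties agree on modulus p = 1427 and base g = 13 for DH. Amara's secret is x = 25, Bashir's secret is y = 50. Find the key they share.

969

Amara sends A = g^x mod p = 13^25 mod 1427.
13^1 ≡ 13 (mod 1427)
13^2 = (13^1)^2 ≡ 13^2 = 169 ≡ 169 (mod 1427)
13^4 = (13^2)^2 ≡ 169^2 = 28561 ≡ 21 (mod 1427)
13^8 = (13^4)^2 ≡ 21^2 = 441 ≡ 441 (mod 1427)
13^16 = (13^8)^2 ≡ 441^2 = 194481 ≡ 409 (mod 1427)
13^25 = 13^16 · 13^8 · 13^1 ≡ 409 · 441 · 13 ≡ 236 (mod 1427).
So A = 236. Bashir then computes K = A^y mod p = 236^50 mod 1427.
236^1 ≡ 236 (mod 1427)
236^2 = (236^1)^2 ≡ 236^2 = 55696 ≡ 43 (mod 1427)
236^4 = (236^2)^2 ≡ 43^2 = 1849 ≡ 422 (mod 1427)
236^8 = (236^4)^2 ≡ 422^2 = 178084 ≡ 1136 (mod 1427)
236^16 = (236^8)^2 ≡ 1136^2 = 1290496 ≡ 488 (mod 1427)
236^32 = (236^16)^2 ≡ 488^2 = 238144 ≡ 1262 (mod 1427)
236^50 = 236^32 · 236^16 · 236^2 ≡ 1262 · 488 · 43 ≡ 969 (mod 1427).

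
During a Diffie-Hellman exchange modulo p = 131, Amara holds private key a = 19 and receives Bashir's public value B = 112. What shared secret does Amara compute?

113

Shared key K = 112^19 mod 131.
112^1 ≡ 112 (mod 131)
112^2 = (112^1)^2 ≡ 112^2 = 12544 ≡ 99 (mod 131)
112^4 = (112^2)^2 ≡ 99^2 = 9801 ≡ 107 (mod 131)
112^8 = (112^4)^2 ≡ 107^2 = 11449 ≡ 52 (mod 131)
112^16 = (112^8)^2 ≡ 52^2 = 2704 ≡ 84 (mod 131)
112^19 = 112^16 · 112^2 · 112^1 ≡ 84 · 99 · 112 ≡ 113 (mod 131).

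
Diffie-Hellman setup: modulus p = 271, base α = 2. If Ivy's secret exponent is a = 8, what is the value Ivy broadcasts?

256

Public value = 2^8 mod 271.
2^1 ≡ 2 (mod 271)
2^2 = (2^1)^2 ≡ 2^2 = 4 ≡ 4 (mod 271)
2^4 = (2^2)^2 ≡ 4^2 = 16 ≡ 16 (mod 271)
2^8 = (2^4)^2 ≡ 16^2 = 256 ≡ 256 (mod 271)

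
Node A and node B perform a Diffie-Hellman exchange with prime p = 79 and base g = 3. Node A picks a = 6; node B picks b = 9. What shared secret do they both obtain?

21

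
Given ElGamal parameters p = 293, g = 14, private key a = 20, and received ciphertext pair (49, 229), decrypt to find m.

189

Shared mask s = c₁^a mod p = 49^20 mod 293.
49^1 ≡ 49 (mod 293)
49^2 = (49^1)^2 ≡ 49^2 = 2401 ≡ 57 (mod 293)
49^4 = (49^2)^2 ≡ 57^2 = 3249 ≡ 26 (mod 293)
49^8 = (49^4)^2 ≡ 26^2 = 676 ≡ 90 (mod 293)
49^16 = (49^8)^2 ≡ 90^2 = 8100 ≡ 189 (mod 293)
49^20 = 49^16 · 49^4 ≡ 189 · 26 ≡ 226 (mod 293).
So s = 226; s⁻¹ ≡ 258 (mod 293).
m = c₂ · s⁻¹ mod 293 = 229 · 258 mod 293 = 189.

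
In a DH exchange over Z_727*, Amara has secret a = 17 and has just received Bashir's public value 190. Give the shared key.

246

Shared key K = 190^17 mod 727.
190^1 ≡ 190 (mod 727)
190^2 = (190^1)^2 ≡ 190^2 = 36100 ≡ 477 (mod 727)
190^4 = (190^2)^2 ≡ 477^2 = 227529 ≡ 705 (mod 727)
190^8 = (190^4)^2 ≡ 705^2 = 497025 ≡ 484 (mod 727)
190^16 = (190^8)^2 ≡ 484^2 = 234256 ≡ 162 (mod 727)
190^17 = 190^16 · 190^1 ≡ 162 · 190 ≡ 246 (mod 727).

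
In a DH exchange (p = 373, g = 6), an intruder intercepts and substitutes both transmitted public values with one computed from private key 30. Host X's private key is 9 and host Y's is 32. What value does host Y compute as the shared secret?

Host Y receives an intruder's public value M = 6^30 mod 373 instead of the honest one.
6^1 ≡ 6 (mod 373)
6^2 = (6^1)^2 ≡ 6^2 = 36 ≡ 36 (mod 373)
6^4 = (6^2)^2 ≡ 36^2 = 1296 ≡ 177 (mod 373)
6^8 = (6^4)^2 ≡ 177^2 = 31329 ≡ 370 (mod 373)
6^16 = (6^8)^2 ≡ 370^2 = 136900 ≡ 9 (mod 373)
6^30 = 6^16 · 6^8 · 6^4 · 6^2 ≡ 9 · 370 · 177 · 36 ≡ 282 (mod 373).
So M = 282. Host Y computes K = M^32 mod 373.
282^1 ≡ 282 (mod 373)
282^2 = (282^1)^2 ≡ 282^2 = 79524 ≡ 75 (mod 373)
282^4 = (282^2)^2 ≡ 75^2 = 5625 ≡ 30 (mod 373)
282^8 = (282^4)^2 ≡ 30^2 = 900 ≡ 154 (mod 373)
282^16 = (282^8)^2 ≡ 154^2 = 23716 ≡ 217 (mod 373)
282^32 = (282^16)^2 ≡ 217^2 = 47089 ≡ 91 (mod 373)

91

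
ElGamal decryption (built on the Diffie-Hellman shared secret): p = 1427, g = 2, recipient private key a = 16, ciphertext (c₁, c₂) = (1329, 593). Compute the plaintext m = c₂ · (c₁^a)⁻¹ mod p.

1058

Shared mask s = c₁^a mod p = 1329^16 mod 1427.
1329^1 ≡ 1329 (mod 1427)
1329^2 = (1329^1)^2 ≡ 1329^2 = 1766241 ≡ 1042 (mod 1427)
1329^4 = (1329^2)^2 ≡ 1042^2 = 1085764 ≡ 1244 (mod 1427)
1329^8 = (1329^4)^2 ≡ 1244^2 = 1547536 ≡ 668 (mod 1427)
1329^16 = (1329^8)^2 ≡ 668^2 = 446224 ≡ 1000 (mod 1427)
So s = 1000; s⁻¹ ≡ 909 (mod 1427).
m = c₂ · s⁻¹ mod 1427 = 593 · 909 mod 1427 = 1058.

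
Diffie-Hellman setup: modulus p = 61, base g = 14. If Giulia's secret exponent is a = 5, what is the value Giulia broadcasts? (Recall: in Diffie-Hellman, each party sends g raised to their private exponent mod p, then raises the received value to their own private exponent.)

48

Public value = 14^5 (mod 61).
14^1 ≡ 14 (mod 61)
14^2 = (14^1)^2 ≡ 14^2 = 196 ≡ 13 (mod 61)
14^4 = (14^2)^2 ≡ 13^2 = 169 ≡ 47 (mod 61)
14^5 = 14^4 · 14^1 ≡ 47 · 14 ≡ 48 (mod 61).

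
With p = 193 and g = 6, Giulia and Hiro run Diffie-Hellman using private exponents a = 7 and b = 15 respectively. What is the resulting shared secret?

Hiro sends B = g^b mod p = 6^15 mod 193.
6^1 ≡ 6 (mod 193)
6^2 = (6^1)^2 ≡ 6^2 = 36 ≡ 36 (mod 193)
6^4 = (6^2)^2 ≡ 36^2 = 1296 ≡ 138 (mod 193)
6^8 = (6^4)^2 ≡ 138^2 = 19044 ≡ 130 (mod 193)
6^15 = 6^8 · 6^4 · 6^2 · 6^1 ≡ 130 · 138 · 36 · 6 ≡ 179 (mod 193).
So B = 179. Giulia then computes K = B^a mod p = 179^7 mod 193.
179^1 ≡ 179 (mod 193)
179^2 = (179^1)^2 ≡ 179^2 = 32041 ≡ 3 (mod 193)
179^4 = (179^2)^2 ≡ 3^2 = 9 ≡ 9 (mod 193)
179^7 = 179^4 · 179^2 · 179^1 ≡ 9 · 3 · 179 ≡ 8 (mod 193).

8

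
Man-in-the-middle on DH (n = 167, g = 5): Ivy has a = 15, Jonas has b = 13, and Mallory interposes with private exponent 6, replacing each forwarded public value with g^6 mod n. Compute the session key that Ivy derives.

Ivy receives Mallory's public value M = 5^6 mod 167 instead of the honest one.
5^1 ≡ 5 (mod 167)
5^2 = (5^1)^2 ≡ 5^2 = 25 ≡ 25 (mod 167)
5^4 = (5^2)^2 ≡ 25^2 = 625 ≡ 124 (mod 167)
5^6 = 5^4 · 5^2 ≡ 124 · 25 ≡ 94 (mod 167).
So M = 94. Ivy computes K = M^15 mod 167.
94^1 ≡ 94 (mod 167)
94^2 = (94^1)^2 ≡ 94^2 = 8836 ≡ 152 (mod 167)
94^4 = (94^2)^2 ≡ 152^2 = 23104 ≡ 58 (mod 167)
94^8 = (94^4)^2 ≡ 58^2 = 3364 ≡ 24 (mod 167)
94^15 = 94^8 · 94^4 · 94^2 · 94^1 ≡ 24 · 58 · 152 · 94 ≡ 31 (mod 167).

31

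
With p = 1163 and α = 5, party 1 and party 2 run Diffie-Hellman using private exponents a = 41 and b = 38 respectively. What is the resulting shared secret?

Party 2 sends B = α^b mod p = 5^38 mod 1163.
5^1 ≡ 5 (mod 1163)
5^2 = (5^1)^2 ≡ 5^2 = 25 ≡ 25 (mod 1163)
5^4 = (5^2)^2 ≡ 25^2 = 625 ≡ 625 (mod 1163)
5^8 = (5^4)^2 ≡ 625^2 = 390625 ≡ 1020 (mod 1163)
5^16 = (5^8)^2 ≡ 1020^2 = 1040400 ≡ 678 (mod 1163)
5^32 = (5^16)^2 ≡ 678^2 = 459684 ≡ 299 (mod 1163)
5^38 = 5^32 · 5^4 · 5^2 ≡ 299 · 625 · 25 ≡ 104 (mod 1163).
So B = 104. Party 1 then computes K = B^a mod p = 104^41 mod 1163.
104^1 ≡ 104 (mod 1163)
104^2 = (104^1)^2 ≡ 104^2 = 10816 ≡ 349 (mod 1163)
104^4 = (104^2)^2 ≡ 349^2 = 121801 ≡ 849 (mod 1163)
104^8 = (104^4)^2 ≡ 849^2 = 720801 ≡ 904 (mod 1163)
104^16 = (104^8)^2 ≡ 904^2 = 817216 ≡ 790 (mod 1163)
104^32 = (104^16)^2 ≡ 790^2 = 624100 ≡ 732 (mod 1163)
104^41 = 104^32 · 104^8 · 104^1 ≡ 732 · 904 · 104 ≡ 350 (mod 1163).

350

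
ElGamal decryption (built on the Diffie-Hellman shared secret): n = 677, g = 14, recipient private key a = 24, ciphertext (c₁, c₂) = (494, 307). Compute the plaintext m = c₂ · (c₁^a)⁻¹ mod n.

482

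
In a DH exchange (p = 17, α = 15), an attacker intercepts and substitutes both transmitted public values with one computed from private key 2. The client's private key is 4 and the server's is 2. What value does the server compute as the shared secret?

The server receives an attacker's public value M = 15^2 mod 17 instead of the honest one.
15^1 ≡ 15 (mod 17)
15^2 = (15^1)^2 ≡ 15^2 = 225 ≡ 4 (mod 17)
So M = 4. The server computes K = M^2 mod 17.
4^1 ≡ 4 (mod 17)
4^2 = (4^1)^2 ≡ 4^2 = 16 ≡ 16 (mod 17)

16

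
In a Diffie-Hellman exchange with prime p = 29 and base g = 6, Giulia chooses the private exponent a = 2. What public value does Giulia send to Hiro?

Public value = 6^2 mod 29.
6^1 ≡ 6 (mod 29)
6^2 = (6^1)^2 ≡ 6^2 = 36 ≡ 7 (mod 29)

7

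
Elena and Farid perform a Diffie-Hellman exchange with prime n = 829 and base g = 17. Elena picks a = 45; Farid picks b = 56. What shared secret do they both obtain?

15

Farid sends B = g^b mod n = 17^56 mod 829.
17^1 ≡ 17 (mod 829)
17^2 = (17^1)^2 ≡ 17^2 = 289 ≡ 289 (mod 829)
17^4 = (17^2)^2 ≡ 289^2 = 83521 ≡ 621 (mod 829)
17^8 = (17^4)^2 ≡ 621^2 = 385641 ≡ 156 (mod 829)
17^16 = (17^8)^2 ≡ 156^2 = 24336 ≡ 295 (mod 829)
17^32 = (17^16)^2 ≡ 295^2 = 87025 ≡ 809 (mod 829)
17^56 = 17^32 · 17^16 · 17^8 ≡ 809 · 295 · 156 ≡ 619 (mod 829).
So B = 619. Elena then computes K = B^a mod n = 619^45 mod 829.
619^1 ≡ 619 (mod 829)
619^2 = (619^1)^2 ≡ 619^2 = 383161 ≡ 163 (mod 829)
619^4 = (619^2)^2 ≡ 163^2 = 26569 ≡ 41 (mod 829)
619^8 = (619^4)^2 ≡ 41^2 = 1681 ≡ 23 (mod 829)
619^16 = (619^8)^2 ≡ 23^2 = 529 ≡ 529 (mod 829)
619^32 = (619^16)^2 ≡ 529^2 = 279841 ≡ 468 (mod 829)
619^45 = 619^32 · 619^8 · 619^4 · 619^1 ≡ 468 · 23 · 41 · 619 ≡ 15 (mod 829).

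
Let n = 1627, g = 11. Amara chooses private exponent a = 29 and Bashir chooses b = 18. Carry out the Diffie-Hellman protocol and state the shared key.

966

Amara sends A = g^a mod n = 11^29 mod 1627.
11^1 ≡ 11 (mod 1627)
11^2 = (11^1)^2 ≡ 11^2 = 121 ≡ 121 (mod 1627)
11^4 = (11^2)^2 ≡ 121^2 = 14641 ≡ 1625 (mod 1627)
11^8 = (11^4)^2 ≡ 1625^2 = 2640625 ≡ 4 (mod 1627)
11^16 = (11^8)^2 ≡ 4^2 = 16 ≡ 16 (mod 1627)
11^29 = 11^16 · 11^8 · 11^4 · 11^1 ≡ 16 · 4 · 1625 · 11 ≡ 219 (mod 1627).
So A = 219. Bashir then computes K = A^b mod n = 219^18 mod 1627.
219^1 ≡ 219 (mod 1627)
219^2 = (219^1)^2 ≡ 219^2 = 47961 ≡ 778 (mod 1627)
219^4 = (219^2)^2 ≡ 778^2 = 605284 ≡ 40 (mod 1627)
219^8 = (219^4)^2 ≡ 40^2 = 1600 ≡ 1600 (mod 1627)
219^16 = (219^8)^2 ≡ 1600^2 = 2560000 ≡ 729 (mod 1627)
219^18 = 219^16 · 219^2 ≡ 729 · 778 ≡ 966 (mod 1627).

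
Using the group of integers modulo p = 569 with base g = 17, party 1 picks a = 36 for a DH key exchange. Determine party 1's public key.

Public value = 17^36 mod 569.
17^1 ≡ 17 (mod 569)
17^2 = (17^1)^2 ≡ 17^2 = 289 ≡ 289 (mod 569)
17^4 = (17^2)^2 ≡ 289^2 = 83521 ≡ 447 (mod 569)
17^8 = (17^4)^2 ≡ 447^2 = 199809 ≡ 90 (mod 569)
17^16 = (17^8)^2 ≡ 90^2 = 8100 ≡ 134 (mod 569)
17^32 = (17^16)^2 ≡ 134^2 = 17956 ≡ 317 (mod 569)
17^36 = 17^32 · 17^4 ≡ 317 · 447 ≡ 18 (mod 569).

18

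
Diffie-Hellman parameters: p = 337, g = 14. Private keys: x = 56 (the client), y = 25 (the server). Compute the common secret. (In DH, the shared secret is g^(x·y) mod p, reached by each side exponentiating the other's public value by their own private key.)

The server sends B = g^y mod p = 14^25 mod 337.
14^1 ≡ 14 (mod 337)
14^2 = (14^1)^2 ≡ 14^2 = 196 ≡ 196 (mod 337)
14^4 = (14^2)^2 ≡ 196^2 = 38416 ≡ 335 (mod 337)
14^8 = (14^4)^2 ≡ 335^2 = 112225 ≡ 4 (mod 337)
14^16 = (14^8)^2 ≡ 4^2 = 16 ≡ 16 (mod 337)
14^25 = 14^16 · 14^8 · 14^1 ≡ 16 · 4 · 14 ≡ 222 (mod 337).
So B = 222. The client then computes K = B^x mod p = 222^56 mod 337.
222^1 ≡ 222 (mod 337)
222^2 = (222^1)^2 ≡ 222^2 = 49284 ≡ 82 (mod 337)
222^4 = (222^2)^2 ≡ 82^2 = 6724 ≡ 321 (mod 337)
222^8 = (222^4)^2 ≡ 321^2 = 103041 ≡ 256 (mod 337)
222^16 = (222^8)^2 ≡ 256^2 = 65536 ≡ 158 (mod 337)
222^32 = (222^16)^2 ≡ 158^2 = 24964 ≡ 26 (mod 337)
222^56 = 222^32 · 222^16 · 222^8 ≡ 26 · 158 · 256 ≡ 208 (mod 337).

208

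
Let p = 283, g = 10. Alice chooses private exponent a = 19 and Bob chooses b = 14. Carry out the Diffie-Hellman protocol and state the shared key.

235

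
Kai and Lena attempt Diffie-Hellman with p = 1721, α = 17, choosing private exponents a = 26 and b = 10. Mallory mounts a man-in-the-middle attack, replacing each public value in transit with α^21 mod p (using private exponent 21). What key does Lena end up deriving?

1237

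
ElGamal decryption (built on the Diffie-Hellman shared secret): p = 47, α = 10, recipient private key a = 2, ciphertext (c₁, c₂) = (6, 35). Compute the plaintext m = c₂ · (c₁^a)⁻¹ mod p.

Shared mask s = c₁^a mod p = 6^2 mod 47.
6^1 ≡ 6 (mod 47)
6^2 = (6^1)^2 ≡ 6^2 = 36 ≡ 36 (mod 47)
So s = 36; s⁻¹ ≡ 17 (mod 47).
m = c₂ · s⁻¹ mod 47 = 35 · 17 mod 47 = 31.

31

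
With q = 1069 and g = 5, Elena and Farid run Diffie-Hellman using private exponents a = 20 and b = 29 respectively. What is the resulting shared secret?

229

Elena sends A = g^a mod q = 5^20 mod 1069.
5^1 ≡ 5 (mod 1069)
5^2 = (5^1)^2 ≡ 5^2 = 25 ≡ 25 (mod 1069)
5^4 = (5^2)^2 ≡ 25^2 = 625 ≡ 625 (mod 1069)
5^8 = (5^4)^2 ≡ 625^2 = 390625 ≡ 440 (mod 1069)
5^16 = (5^8)^2 ≡ 440^2 = 193600 ≡ 111 (mod 1069)
5^20 = 5^16 · 5^4 ≡ 111 · 625 ≡ 959 (mod 1069).
So A = 959. Farid then computes K = A^b mod q = 959^29 mod 1069.
959^1 ≡ 959 (mod 1069)
959^2 = (959^1)^2 ≡ 959^2 = 919681 ≡ 341 (mod 1069)
959^4 = (959^2)^2 ≡ 341^2 = 116281 ≡ 829 (mod 1069)
959^8 = (959^4)^2 ≡ 829^2 = 687241 ≡ 943 (mod 1069)
959^16 = (959^8)^2 ≡ 943^2 = 889249 ≡ 910 (mod 1069)
959^29 = 959^16 · 959^8 · 959^4 · 959^1 ≡ 910 · 943 · 829 · 959 ≡ 229 (mod 1069).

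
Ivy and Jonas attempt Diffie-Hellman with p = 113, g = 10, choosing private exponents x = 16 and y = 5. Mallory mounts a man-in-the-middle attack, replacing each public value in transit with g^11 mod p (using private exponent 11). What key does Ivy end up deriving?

Ivy receives Mallory's public value M = 10^11 mod 113 instead of the honest one.
10^1 ≡ 10 (mod 113)
10^2 = (10^1)^2 ≡ 10^2 = 100 ≡ 100 (mod 113)
10^4 = (10^2)^2 ≡ 100^2 = 10000 ≡ 56 (mod 113)
10^8 = (10^4)^2 ≡ 56^2 = 3136 ≡ 85 (mod 113)
10^11 = 10^8 · 10^2 · 10^1 ≡ 85 · 100 · 10 ≡ 24 (mod 113).
So M = 24. Ivy computes K = M^16 mod 113.
24^1 ≡ 24 (mod 113)
24^2 = (24^1)^2 ≡ 24^2 = 576 ≡ 11 (mod 113)
24^4 = (24^2)^2 ≡ 11^2 = 121 ≡ 8 (mod 113)
24^8 = (24^4)^2 ≡ 8^2 = 64 ≡ 64 (mod 113)
24^16 = (24^8)^2 ≡ 64^2 = 4096 ≡ 28 (mod 113)

28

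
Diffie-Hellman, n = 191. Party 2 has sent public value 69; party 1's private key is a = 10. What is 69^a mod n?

32

Shared key K = 69^10 mod 191.
69^1 ≡ 69 (mod 191)
69^2 = (69^1)^2 ≡ 69^2 = 4761 ≡ 177 (mod 191)
69^4 = (69^2)^2 ≡ 177^2 = 31329 ≡ 5 (mod 191)
69^8 = (69^4)^2 ≡ 5^2 = 25 ≡ 25 (mod 191)
69^10 = 69^8 · 69^2 ≡ 25 · 177 ≡ 32 (mod 191).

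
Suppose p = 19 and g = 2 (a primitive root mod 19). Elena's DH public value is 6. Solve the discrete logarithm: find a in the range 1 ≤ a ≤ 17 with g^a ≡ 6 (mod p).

14

Try successive powers of 2 modulo 19:
2^1 ≡ 2
2^2 ≡ 4
2^3 ≡ 8
2^4 ≡ 16
2^5 ≡ 13
2^6 ≡ 7
2^7 ≡ 14
2^8 ≡ 9
2^9 ≡ 18
2^10 ≡ 17
2^11 ≡ 15
2^12 ≡ 11
2^13 ≡ 3
2^14 ≡ 6
Found: a = 14.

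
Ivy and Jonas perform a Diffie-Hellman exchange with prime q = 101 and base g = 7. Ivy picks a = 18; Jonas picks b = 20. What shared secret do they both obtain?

36

Jonas sends B = g^b mod q = 7^20 mod 101.
7^1 ≡ 7 (mod 101)
7^2 = (7^1)^2 ≡ 7^2 = 49 ≡ 49 (mod 101)
7^4 = (7^2)^2 ≡ 49^2 = 2401 ≡ 78 (mod 101)
7^8 = (7^4)^2 ≡ 78^2 = 6084 ≡ 24 (mod 101)
7^16 = (7^8)^2 ≡ 24^2 = 576 ≡ 71 (mod 101)
7^20 = 7^16 · 7^4 ≡ 71 · 78 ≡ 84 (mod 101).
So B = 84. Ivy then computes K = B^a mod q = 84^18 mod 101.
84^1 ≡ 84 (mod 101)
84^2 = (84^1)^2 ≡ 84^2 = 7056 ≡ 87 (mod 101)
84^4 = (84^2)^2 ≡ 87^2 = 7569 ≡ 95 (mod 101)
84^8 = (84^4)^2 ≡ 95^2 = 9025 ≡ 36 (mod 101)
84^16 = (84^8)^2 ≡ 36^2 = 1296 ≡ 84 (mod 101)
84^18 = 84^16 · 84^2 ≡ 84 · 87 ≡ 36 (mod 101).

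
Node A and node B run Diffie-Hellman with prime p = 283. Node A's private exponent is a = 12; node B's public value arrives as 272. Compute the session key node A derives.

Shared key K = 272^12 mod 283.
272^1 ≡ 272 (mod 283)
272^2 = (272^1)^2 ≡ 272^2 = 73984 ≡ 121 (mod 283)
272^4 = (272^2)^2 ≡ 121^2 = 14641 ≡ 208 (mod 283)
272^8 = (272^4)^2 ≡ 208^2 = 43264 ≡ 248 (mod 283)
272^12 = 272^8 · 272^4 ≡ 248 · 208 ≡ 78 (mod 283).

78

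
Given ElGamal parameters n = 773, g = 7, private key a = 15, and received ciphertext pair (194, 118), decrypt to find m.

Shared mask s = c₁^a mod n = 194^15 mod 773.
194^1 ≡ 194 (mod 773)
194^2 = (194^1)^2 ≡ 194^2 = 37636 ≡ 532 (mod 773)
194^4 = (194^2)^2 ≡ 532^2 = 283024 ≡ 106 (mod 773)
194^8 = (194^4)^2 ≡ 106^2 = 11236 ≡ 414 (mod 773)
194^15 = 194^8 · 194^4 · 194^2 · 194^1 ≡ 414 · 106 · 532 · 194 ≡ 493 (mod 773).
So s = 493; s⁻¹ ≡ 323 (mod 773).
m = c₂ · s⁻¹ mod 773 = 118 · 323 mod 773 = 237.

237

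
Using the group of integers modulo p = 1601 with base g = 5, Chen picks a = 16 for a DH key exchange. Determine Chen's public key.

361

Public value = 5^{16} \pmod{1601}.
5^1 ≡ 5 (mod 1601)
5^2 = (5^1)^2 ≡ 5^2 = 25 ≡ 25 (mod 1601)
5^4 = (5^2)^2 ≡ 25^2 = 625 ≡ 625 (mod 1601)
5^8 = (5^4)^2 ≡ 625^2 = 390625 ≡ 1582 (mod 1601)
5^16 = (5^8)^2 ≡ 1582^2 = 2502724 ≡ 361 (mod 1601)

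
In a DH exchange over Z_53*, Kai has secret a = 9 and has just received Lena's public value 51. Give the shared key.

18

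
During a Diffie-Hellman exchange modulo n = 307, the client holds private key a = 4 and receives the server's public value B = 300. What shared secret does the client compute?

252

Shared key K = 300^4 mod 307.
300^1 ≡ 300 (mod 307)
300^2 = (300^1)^2 ≡ 300^2 = 90000 ≡ 49 (mod 307)
300^4 = (300^2)^2 ≡ 49^2 = 2401 ≡ 252 (mod 307)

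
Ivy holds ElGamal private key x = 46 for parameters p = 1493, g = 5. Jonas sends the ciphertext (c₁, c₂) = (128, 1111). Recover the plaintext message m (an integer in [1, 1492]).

Shared mask s = c₁^x mod p = 128^46 mod 1493.
128^1 ≡ 128 (mod 1493)
128^2 = (128^1)^2 ≡ 128^2 = 16384 ≡ 1454 (mod 1493)
128^4 = (128^2)^2 ≡ 1454^2 = 2114116 ≡ 28 (mod 1493)
128^8 = (128^4)^2 ≡ 28^2 = 784 ≡ 784 (mod 1493)
128^16 = (128^8)^2 ≡ 784^2 = 614656 ≡ 1033 (mod 1493)
128^32 = (128^16)^2 ≡ 1033^2 = 1067089 ≡ 1087 (mod 1493)
128^46 = 128^32 · 128^8 · 128^4 · 128^2 ≡ 1087 · 784 · 28 · 1454 ≡ 1145 (mod 1493).
So s = 1145; s⁻¹ ≡ 1360 (mod 1493).
m = c₂ · s⁻¹ mod 1493 = 1111 · 1360 mod 1493 = 44.

44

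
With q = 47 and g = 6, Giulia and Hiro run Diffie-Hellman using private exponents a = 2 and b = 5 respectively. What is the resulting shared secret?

Giulia sends A = g^a mod q = 6^2 mod 47.
6^1 ≡ 6 (mod 47)
6^2 = (6^1)^2 ≡ 6^2 = 36 ≡ 36 (mod 47)
So A = 36. Hiro then computes K = A^b mod q = 36^5 mod 47.
36^1 ≡ 36 (mod 47)
36^2 = (36^1)^2 ≡ 36^2 = 1296 ≡ 27 (mod 47)
36^4 = (36^2)^2 ≡ 27^2 = 729 ≡ 24 (mod 47)
36^5 = 36^4 · 36^1 ≡ 24 · 36 ≡ 18 (mod 47).

18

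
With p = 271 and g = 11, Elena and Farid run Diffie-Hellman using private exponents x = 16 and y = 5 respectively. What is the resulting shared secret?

83

Farid sends B = g^y mod p = 11^5 mod 271.
11^1 ≡ 11 (mod 271)
11^2 = (11^1)^2 ≡ 11^2 = 121 ≡ 121 (mod 271)
11^4 = (11^2)^2 ≡ 121^2 = 14641 ≡ 7 (mod 271)
11^5 = 11^4 · 11^1 ≡ 7 · 11 ≡ 77 (mod 271).
So B = 77. Elena then computes K = B^x mod p = 77^16 mod 271.
77^1 ≡ 77 (mod 271)
77^2 = (77^1)^2 ≡ 77^2 = 5929 ≡ 238 (mod 271)
77^4 = (77^2)^2 ≡ 238^2 = 56644 ≡ 5 (mod 271)
77^8 = (77^4)^2 ≡ 5^2 = 25 ≡ 25 (mod 271)
77^16 = (77^8)^2 ≡ 25^2 = 625 ≡ 83 (mod 271)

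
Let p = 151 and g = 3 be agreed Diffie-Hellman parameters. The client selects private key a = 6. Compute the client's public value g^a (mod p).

Public value = 3^6 (mod 151).
3^1 ≡ 3 (mod 151)
3^2 = (3^1)^2 ≡ 3^2 = 9 ≡ 9 (mod 151)
3^4 = (3^2)^2 ≡ 9^2 = 81 ≡ 81 (mod 151)
3^6 = 3^4 · 3^2 ≡ 81 · 9 ≡ 125 (mod 151).

125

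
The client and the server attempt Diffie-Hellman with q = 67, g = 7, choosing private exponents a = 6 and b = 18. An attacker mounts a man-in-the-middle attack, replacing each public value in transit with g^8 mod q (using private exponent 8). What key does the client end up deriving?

62

The client receives an attacker's public value M = 7^8 mod 67 instead of the honest one.
7^1 ≡ 7 (mod 67)
7^2 = (7^1)^2 ≡ 7^2 = 49 ≡ 49 (mod 67)
7^4 = (7^2)^2 ≡ 49^2 = 2401 ≡ 56 (mod 67)
7^8 = (7^4)^2 ≡ 56^2 = 3136 ≡ 54 (mod 67)
So M = 54. The client computes K = M^6 mod 67.
54^1 ≡ 54 (mod 67)
54^2 = (54^1)^2 ≡ 54^2 = 2916 ≡ 35 (mod 67)
54^4 = (54^2)^2 ≡ 35^2 = 1225 ≡ 19 (mod 67)
54^6 = 54^4 · 54^2 ≡ 19 · 35 ≡ 62 (mod 67).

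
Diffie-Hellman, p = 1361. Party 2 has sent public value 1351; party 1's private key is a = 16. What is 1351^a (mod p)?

703

Shared key K = 1351^16 mod 1361.
1351^1 ≡ 1351 (mod 1361)
1351^2 = (1351^1)^2 ≡ 1351^2 = 1825201 ≡ 100 (mod 1361)
1351^4 = (1351^2)^2 ≡ 100^2 = 10000 ≡ 473 (mod 1361)
1351^8 = (1351^4)^2 ≡ 473^2 = 223729 ≡ 525 (mod 1361)
1351^16 = (1351^8)^2 ≡ 525^2 = 275625 ≡ 703 (mod 1361)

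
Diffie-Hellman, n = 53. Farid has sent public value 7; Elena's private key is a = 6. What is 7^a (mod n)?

Shared key K = 7^6 mod 53.
7^1 ≡ 7 (mod 53)
7^2 = (7^1)^2 ≡ 7^2 = 49 ≡ 49 (mod 53)
7^4 = (7^2)^2 ≡ 49^2 = 2401 ≡ 16 (mod 53)
7^6 = 7^4 · 7^2 ≡ 16 · 49 ≡ 42 (mod 53).

42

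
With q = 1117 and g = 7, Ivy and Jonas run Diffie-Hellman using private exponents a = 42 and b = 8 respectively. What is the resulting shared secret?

Ivy sends A = g^a mod q = 7^42 mod 1117.
7^1 ≡ 7 (mod 1117)
7^2 = (7^1)^2 ≡ 7^2 = 49 ≡ 49 (mod 1117)
7^4 = (7^2)^2 ≡ 49^2 = 2401 ≡ 167 (mod 1117)
7^8 = (7^4)^2 ≡ 167^2 = 27889 ≡ 1081 (mod 1117)
7^16 = (7^8)^2 ≡ 1081^2 = 1168561 ≡ 179 (mod 1117)
7^32 = (7^16)^2 ≡ 179^2 = 32041 ≡ 765 (mod 1117)
7^42 = 7^32 · 7^8 · 7^2 ≡ 765 · 1081 · 49 ≡ 993 (mod 1117).
So A = 993. Jonas then computes K = A^b mod q = 993^8 mod 1117.
993^1 ≡ 993 (mod 1117)
993^2 = (993^1)^2 ≡ 993^2 = 986049 ≡ 855 (mod 1117)
993^4 = (993^2)^2 ≡ 855^2 = 731025 ≡ 507 (mod 1117)
993^8 = (993^4)^2 ≡ 507^2 = 257049 ≡ 139 (mod 1117)

139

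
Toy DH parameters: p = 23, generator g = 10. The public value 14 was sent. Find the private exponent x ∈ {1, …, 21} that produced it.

Try successive powers of 10 modulo 23:
10^1 ≡ 10
10^2 ≡ 8
10^3 ≡ 11
10^4 ≡ 18
10^5 ≡ 19
10^6 ≡ 6
10^7 ≡ 14
Found: x = 7.

7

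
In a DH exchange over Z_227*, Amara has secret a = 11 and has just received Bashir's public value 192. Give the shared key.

99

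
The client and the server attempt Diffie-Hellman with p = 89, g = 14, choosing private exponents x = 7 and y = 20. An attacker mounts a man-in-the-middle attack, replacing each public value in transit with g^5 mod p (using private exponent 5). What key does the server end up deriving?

73

The server receives an attacker's public value M = 14^5 mod 89 instead of the honest one.
14^1 ≡ 14 (mod 89)
14^2 = (14^1)^2 ≡ 14^2 = 196 ≡ 18 (mod 89)
14^4 = (14^2)^2 ≡ 18^2 = 324 ≡ 57 (mod 89)
14^5 = 14^4 · 14^1 ≡ 57 · 14 ≡ 86 (mod 89).
So M = 86. The server computes K = M^20 mod 89.
86^1 ≡ 86 (mod 89)
86^2 = (86^1)^2 ≡ 86^2 = 7396 ≡ 9 (mod 89)
86^4 = (86^2)^2 ≡ 9^2 = 81 ≡ 81 (mod 89)
86^8 = (86^4)^2 ≡ 81^2 = 6561 ≡ 64 (mod 89)
86^16 = (86^8)^2 ≡ 64^2 = 4096 ≡ 2 (mod 89)
86^20 = 86^16 · 86^4 ≡ 2 · 81 ≡ 73 (mod 89).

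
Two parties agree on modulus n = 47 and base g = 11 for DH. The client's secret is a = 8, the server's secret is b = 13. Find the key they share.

6

The server sends B = g^b mod n = 11^13 mod 47.
11^1 ≡ 11 (mod 47)
11^2 = (11^1)^2 ≡ 11^2 = 121 ≡ 27 (mod 47)
11^4 = (11^2)^2 ≡ 27^2 = 729 ≡ 24 (mod 47)
11^8 = (11^4)^2 ≡ 24^2 = 576 ≡ 12 (mod 47)
11^13 = 11^8 · 11^4 · 11^1 ≡ 12 · 24 · 11 ≡ 19 (mod 47).
So B = 19. The client then computes K = B^a mod n = 19^8 mod 47.
19^1 ≡ 19 (mod 47)
19^2 = (19^1)^2 ≡ 19^2 = 361 ≡ 32 (mod 47)
19^4 = (19^2)^2 ≡ 32^2 = 1024 ≡ 37 (mod 47)
19^8 = (19^4)^2 ≡ 37^2 = 1369 ≡ 6 (mod 47)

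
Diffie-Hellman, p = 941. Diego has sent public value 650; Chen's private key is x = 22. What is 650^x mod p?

280

Shared key K = 650^22 mod 941.
650^1 ≡ 650 (mod 941)
650^2 = (650^1)^2 ≡ 650^2 = 422500 ≡ 932 (mod 941)
650^4 = (650^2)^2 ≡ 932^2 = 868624 ≡ 81 (mod 941)
650^8 = (650^4)^2 ≡ 81^2 = 6561 ≡ 915 (mod 941)
650^16 = (650^8)^2 ≡ 915^2 = 837225 ≡ 676 (mod 941)
650^22 = 650^16 · 650^4 · 650^2 ≡ 676 · 81 · 932 ≡ 280 (mod 941).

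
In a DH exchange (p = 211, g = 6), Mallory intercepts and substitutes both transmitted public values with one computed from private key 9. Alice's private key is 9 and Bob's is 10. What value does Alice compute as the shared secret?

Alice receives Mallory's public value M = 6^9 mod 211 instead of the honest one.
6^1 ≡ 6 (mod 211)
6^2 = (6^1)^2 ≡ 6^2 = 36 ≡ 36 (mod 211)
6^4 = (6^2)^2 ≡ 36^2 = 1296 ≡ 30 (mod 211)
6^8 = (6^4)^2 ≡ 30^2 = 900 ≡ 56 (mod 211)
6^9 = 6^8 · 6^1 ≡ 56 · 6 ≡ 125 (mod 211).
So M = 125. Alice computes K = M^9 mod 211.
125^1 ≡ 125 (mod 211)
125^2 = (125^1)^2 ≡ 125^2 = 15625 ≡ 11 (mod 211)
125^4 = (125^2)^2 ≡ 11^2 = 121 ≡ 121 (mod 211)
125^8 = (125^4)^2 ≡ 121^2 = 14641 ≡ 82 (mod 211)
125^9 = 125^8 · 125^1 ≡ 82 · 125 ≡ 122 (mod 211).

122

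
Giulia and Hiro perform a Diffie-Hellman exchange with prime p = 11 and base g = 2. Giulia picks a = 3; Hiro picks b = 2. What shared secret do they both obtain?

9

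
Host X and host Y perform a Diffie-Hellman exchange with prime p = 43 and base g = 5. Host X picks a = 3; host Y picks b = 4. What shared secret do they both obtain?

Host Y sends B = g^b mod p = 5^4 mod 43.
5^1 ≡ 5 (mod 43)
5^2 = (5^1)^2 ≡ 5^2 = 25 ≡ 25 (mod 43)
5^4 = (5^2)^2 ≡ 25^2 = 625 ≡ 23 (mod 43)
So B = 23. Host X then computes K = B^a mod p = 23^3 mod 43.
23^1 ≡ 23 (mod 43)
23^2 = (23^1)^2 ≡ 23^2 = 529 ≡ 13 (mod 43)
23^3 = 23^2 · 23^1 ≡ 13 · 23 ≡ 41 (mod 43).

41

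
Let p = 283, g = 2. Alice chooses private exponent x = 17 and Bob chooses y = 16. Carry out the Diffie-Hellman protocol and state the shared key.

Bob sends B = g^y mod p = 2^16 mod 283.
2^1 ≡ 2 (mod 283)
2^2 = (2^1)^2 ≡ 2^2 = 4 ≡ 4 (mod 283)
2^4 = (2^2)^2 ≡ 4^2 = 16 ≡ 16 (mod 283)
2^8 = (2^4)^2 ≡ 16^2 = 256 ≡ 256 (mod 283)
2^16 = (2^8)^2 ≡ 256^2 = 65536 ≡ 163 (mod 283)
So B = 163. Alice then computes K = B^x mod p = 163^17 mod 283.
163^1 ≡ 163 (mod 283)
163^2 = (163^1)^2 ≡ 163^2 = 26569 ≡ 250 (mod 283)
163^4 = (163^2)^2 ≡ 250^2 = 62500 ≡ 240 (mod 283)
163^8 = (163^4)^2 ≡ 240^2 = 57600 ≡ 151 (mod 283)
163^16 = (163^8)^2 ≡ 151^2 = 22801 ≡ 161 (mod 283)
163^17 = 163^16 · 163^1 ≡ 161 · 163 ≡ 207 (mod 283).

207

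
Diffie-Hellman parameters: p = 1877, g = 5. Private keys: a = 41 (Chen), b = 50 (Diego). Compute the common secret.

Chen sends A = g^a mod p = 5^41 mod 1877.
5^1 ≡ 5 (mod 1877)
5^2 = (5^1)^2 ≡ 5^2 = 25 ≡ 25 (mod 1877)
5^4 = (5^2)^2 ≡ 25^2 = 625 ≡ 625 (mod 1877)
5^8 = (5^4)^2 ≡ 625^2 = 390625 ≡ 209 (mod 1877)
5^16 = (5^8)^2 ≡ 209^2 = 43681 ≡ 510 (mod 1877)
5^32 = (5^16)^2 ≡ 510^2 = 260100 ≡ 1074 (mod 1877)
5^41 = 5^32 · 5^8 · 5^1 ≡ 1074 · 209 · 5 ≡ 1761 (mod 1877).
So A = 1761. Diego then computes K = A^b mod p = 1761^50 mod 1877.
1761^1 ≡ 1761 (mod 1877)
1761^2 = (1761^1)^2 ≡ 1761^2 = 3101121 ≡ 317 (mod 1877)
1761^4 = (1761^2)^2 ≡ 317^2 = 100489 ≡ 1008 (mod 1877)
1761^8 = (1761^4)^2 ≡ 1008^2 = 1016064 ≡ 607 (mod 1877)
1761^16 = (1761^8)^2 ≡ 607^2 = 368449 ≡ 557 (mod 1877)
1761^32 = (1761^16)^2 ≡ 557^2 = 310249 ≡ 544 (mod 1877)
1761^50 = 1761^32 · 1761^16 · 1761^2 ≡ 544 · 557 · 317 ≡ 1815 (mod 1877).

1815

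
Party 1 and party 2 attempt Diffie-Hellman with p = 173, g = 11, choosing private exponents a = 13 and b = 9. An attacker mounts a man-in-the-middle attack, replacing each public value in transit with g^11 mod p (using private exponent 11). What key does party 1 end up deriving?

46

Party 1 receives an attacker's public value M = 11^11 mod 173 instead of the honest one.
11^1 ≡ 11 (mod 173)
11^2 = (11^1)^2 ≡ 11^2 = 121 ≡ 121 (mod 173)
11^4 = (11^2)^2 ≡ 121^2 = 14641 ≡ 109 (mod 173)
11^8 = (11^4)^2 ≡ 109^2 = 11881 ≡ 117 (mod 173)
11^11 = 11^8 · 11^2 · 11^1 ≡ 117 · 121 · 11 ≡ 27 (mod 173).
So M = 27. Party 1 computes K = M^13 mod 173.
27^1 ≡ 27 (mod 173)
27^2 = (27^1)^2 ≡ 27^2 = 729 ≡ 37 (mod 173)
27^4 = (27^2)^2 ≡ 37^2 = 1369 ≡ 158 (mod 173)
27^8 = (27^4)^2 ≡ 158^2 = 24964 ≡ 52 (mod 173)
27^13 = 27^8 · 27^4 · 27^1 ≡ 52 · 158 · 27 ≡ 46 (mod 173).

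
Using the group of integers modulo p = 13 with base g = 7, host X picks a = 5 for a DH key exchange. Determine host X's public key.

11

Public value = 7^5 (mod 13).
7^1 ≡ 7 (mod 13)
7^2 = (7^1)^2 ≡ 7^2 = 49 ≡ 10 (mod 13)
7^4 = (7^2)^2 ≡ 10^2 = 100 ≡ 9 (mod 13)
7^5 = 7^4 · 7^1 ≡ 9 · 7 ≡ 11 (mod 13).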